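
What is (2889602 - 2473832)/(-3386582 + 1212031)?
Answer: -415770/2174551 ≈ -0.19120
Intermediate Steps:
(2889602 - 2473832)/(-3386582 + 1212031) = 415770/(-2174551) = 415770*(-1/2174551) = -415770/2174551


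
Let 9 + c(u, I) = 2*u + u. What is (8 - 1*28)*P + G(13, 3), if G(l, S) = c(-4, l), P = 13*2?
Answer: -541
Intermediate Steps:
P = 26
c(u, I) = -9 + 3*u (c(u, I) = -9 + (2*u + u) = -9 + 3*u)
G(l, S) = -21 (G(l, S) = -9 + 3*(-4) = -9 - 12 = -21)
(8 - 1*28)*P + G(13, 3) = (8 - 1*28)*26 - 21 = (8 - 28)*26 - 21 = -20*26 - 21 = -520 - 21 = -541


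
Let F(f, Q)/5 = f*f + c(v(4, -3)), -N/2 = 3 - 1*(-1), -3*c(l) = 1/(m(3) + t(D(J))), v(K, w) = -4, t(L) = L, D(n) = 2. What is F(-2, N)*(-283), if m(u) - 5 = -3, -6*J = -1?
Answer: -66505/12 ≈ -5542.1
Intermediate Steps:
J = 1/6 (J = -1/6*(-1) = 1/6 ≈ 0.16667)
m(u) = 2 (m(u) = 5 - 3 = 2)
c(l) = -1/12 (c(l) = -1/(3*(2 + 2)) = -1/3/4 = -1/3*1/4 = -1/12)
N = -8 (N = -2*(3 - 1*(-1)) = -2*(3 + 1) = -2*4 = -8)
F(f, Q) = -5/12 + 5*f**2 (F(f, Q) = 5*(f*f - 1/12) = 5*(f**2 - 1/12) = 5*(-1/12 + f**2) = -5/12 + 5*f**2)
F(-2, N)*(-283) = (-5/12 + 5*(-2)**2)*(-283) = (-5/12 + 5*4)*(-283) = (-5/12 + 20)*(-283) = (235/12)*(-283) = -66505/12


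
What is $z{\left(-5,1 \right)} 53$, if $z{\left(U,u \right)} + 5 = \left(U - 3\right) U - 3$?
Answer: $1696$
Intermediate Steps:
$z{\left(U,u \right)} = -8 + U \left(-3 + U\right)$ ($z{\left(U,u \right)} = -5 + \left(\left(U - 3\right) U - 3\right) = -5 + \left(\left(-3 + U\right) U - 3\right) = -5 + \left(U \left(-3 + U\right) - 3\right) = -5 + \left(-3 + U \left(-3 + U\right)\right) = -8 + U \left(-3 + U\right)$)
$z{\left(-5,1 \right)} 53 = \left(-8 + \left(-5\right)^{2} - -15\right) 53 = \left(-8 + 25 + 15\right) 53 = 32 \cdot 53 = 1696$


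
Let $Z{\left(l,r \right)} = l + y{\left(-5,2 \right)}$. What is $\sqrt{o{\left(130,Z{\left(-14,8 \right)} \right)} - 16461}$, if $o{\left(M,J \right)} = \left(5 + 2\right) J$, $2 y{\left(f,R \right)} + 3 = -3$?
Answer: $2 i \sqrt{4145} \approx 128.76 i$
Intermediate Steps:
$y{\left(f,R \right)} = -3$ ($y{\left(f,R \right)} = - \frac{3}{2} + \frac{1}{2} \left(-3\right) = - \frac{3}{2} - \frac{3}{2} = -3$)
$Z{\left(l,r \right)} = -3 + l$ ($Z{\left(l,r \right)} = l - 3 = -3 + l$)
$o{\left(M,J \right)} = 7 J$
$\sqrt{o{\left(130,Z{\left(-14,8 \right)} \right)} - 16461} = \sqrt{7 \left(-3 - 14\right) - 16461} = \sqrt{7 \left(-17\right) - 16461} = \sqrt{-119 - 16461} = \sqrt{-16580} = 2 i \sqrt{4145}$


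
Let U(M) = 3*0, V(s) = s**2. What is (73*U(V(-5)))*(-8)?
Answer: 0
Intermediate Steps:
U(M) = 0
(73*U(V(-5)))*(-8) = (73*0)*(-8) = 0*(-8) = 0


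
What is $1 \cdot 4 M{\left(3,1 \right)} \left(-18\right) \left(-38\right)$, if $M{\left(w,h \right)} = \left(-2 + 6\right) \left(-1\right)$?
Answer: $-10944$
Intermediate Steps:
$M{\left(w,h \right)} = -4$ ($M{\left(w,h \right)} = 4 \left(-1\right) = -4$)
$1 \cdot 4 M{\left(3,1 \right)} \left(-18\right) \left(-38\right) = 1 \cdot 4 \left(-4\right) \left(-18\right) \left(-38\right) = 4 \left(-4\right) \left(-18\right) \left(-38\right) = \left(-16\right) \left(-18\right) \left(-38\right) = 288 \left(-38\right) = -10944$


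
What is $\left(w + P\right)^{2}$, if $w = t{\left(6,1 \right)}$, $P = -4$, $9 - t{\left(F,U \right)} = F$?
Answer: $1$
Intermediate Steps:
$t{\left(F,U \right)} = 9 - F$
$w = 3$ ($w = 9 - 6 = 3$)
$\left(w + P\right)^{2} = \left(3 - 4\right)^{2} = \left(-1\right)^{2} = 1$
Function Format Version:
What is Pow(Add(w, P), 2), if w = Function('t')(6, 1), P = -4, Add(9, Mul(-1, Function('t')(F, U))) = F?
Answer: 1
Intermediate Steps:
Function('t')(F, U) = Add(9, Mul(-1, F))
w = 3 (w = Add(9, Mul(-1, 6)) = Add(9, -6) = 3)
Pow(Add(w, P), 2) = Pow(Add(3, -4), 2) = Pow(-1, 2) = 1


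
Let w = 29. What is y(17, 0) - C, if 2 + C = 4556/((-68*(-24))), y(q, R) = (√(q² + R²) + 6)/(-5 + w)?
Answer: ⅙ ≈ 0.16667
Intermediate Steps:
y(q, R) = ¼ + √(R² + q²)/24 (y(q, R) = (√(q² + R²) + 6)/(-5 + 29) = (√(R² + q²) + 6)/24 = (6 + √(R² + q²))*(1/24) = ¼ + √(R² + q²)/24)
C = 19/24 (C = -2 + 4556/((-68*(-24))) = -2 + 4556/1632 = -2 + 4556*(1/1632) = -2 + 67/24 = 19/24 ≈ 0.79167)
y(17, 0) - C = (¼ + √(0² + 17²)/24) - 1*19/24 = (¼ + √(0 + 289)/24) - 19/24 = (¼ + √289/24) - 19/24 = (¼ + (1/24)*17) - 19/24 = (¼ + 17/24) - 19/24 = 23/24 - 19/24 = ⅙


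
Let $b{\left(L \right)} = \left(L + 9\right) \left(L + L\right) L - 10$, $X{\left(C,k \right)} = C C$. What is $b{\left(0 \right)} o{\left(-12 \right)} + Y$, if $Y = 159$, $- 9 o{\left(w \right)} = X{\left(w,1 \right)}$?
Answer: $319$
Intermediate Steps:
$X{\left(C,k \right)} = C^{2}$
$o{\left(w \right)} = - \frac{w^{2}}{9}$
$b{\left(L \right)} = -10 + 2 L^{2} \left(9 + L\right)$ ($b{\left(L \right)} = \left(9 + L\right) 2 L L - 10 = 2 L \left(9 + L\right) L - 10 = 2 L^{2} \left(9 + L\right) - 10 = -10 + 2 L^{2} \left(9 + L\right)$)
$b{\left(0 \right)} o{\left(-12 \right)} + Y = \left(-10 + 2 \cdot 0^{3} + 18 \cdot 0^{2}\right) \left(- \frac{\left(-12\right)^{2}}{9}\right) + 159 = \left(-10 + 2 \cdot 0 + 18 \cdot 0\right) \left(\left(- \frac{1}{9}\right) 144\right) + 159 = \left(-10 + 0 + 0\right) \left(-16\right) + 159 = \left(-10\right) \left(-16\right) + 159 = 160 + 159 = 319$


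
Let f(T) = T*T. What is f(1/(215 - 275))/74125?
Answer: 1/266850000 ≈ 3.7474e-9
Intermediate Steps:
f(T) = T**2
f(1/(215 - 275))/74125 = (1/(215 - 275))**2/74125 = (1/(-60))**2*(1/74125) = (-1/60)**2*(1/74125) = (1/3600)*(1/74125) = 1/266850000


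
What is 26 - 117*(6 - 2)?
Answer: -442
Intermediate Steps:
26 - 117*(6 - 2) = 26 - 117*4 = 26 - 468 = -442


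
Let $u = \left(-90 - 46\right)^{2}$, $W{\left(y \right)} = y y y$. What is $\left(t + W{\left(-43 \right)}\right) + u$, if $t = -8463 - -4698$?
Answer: $-64776$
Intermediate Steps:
$W{\left(y \right)} = y^{3}$ ($W{\left(y \right)} = y^{2} y = y^{3}$)
$u = 18496$ ($u = \left(-136\right)^{2} = 18496$)
$t = -3765$ ($t = -8463 + 4698 = -3765$)
$\left(t + W{\left(-43 \right)}\right) + u = \left(-3765 + \left(-43\right)^{3}\right) + 18496 = \left(-3765 - 79507\right) + 18496 = -83272 + 18496 = -64776$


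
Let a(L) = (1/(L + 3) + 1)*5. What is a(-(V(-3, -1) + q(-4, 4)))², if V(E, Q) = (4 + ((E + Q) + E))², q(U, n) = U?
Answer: 25/4 ≈ 6.2500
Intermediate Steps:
V(E, Q) = (4 + Q + 2*E)² (V(E, Q) = (4 + (Q + 2*E))² = (4 + Q + 2*E)²)
a(L) = 5 + 5/(3 + L) (a(L) = (1/(3 + L) + 1)*5 = (1 + 1/(3 + L))*5 = 5 + 5/(3 + L))
a(-(V(-3, -1) + q(-4, 4)))² = (5*(4 - ((4 - 1 + 2*(-3))² - 4))/(3 - ((4 - 1 + 2*(-3))² - 4)))² = (5*(4 - ((4 - 1 - 6)² - 4))/(3 - ((4 - 1 - 6)² - 4)))² = (5*(4 - ((-3)² - 4))/(3 - ((-3)² - 4)))² = (5*(4 - (9 - 4))/(3 - (9 - 4)))² = (5*(4 - 1*5)/(3 - 1*5))² = (5*(4 - 5)/(3 - 5))² = (5*(-1)/(-2))² = (5*(-½)*(-1))² = (5/2)² = 25/4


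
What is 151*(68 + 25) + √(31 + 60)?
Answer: 14043 + √91 ≈ 14053.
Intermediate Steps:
151*(68 + 25) + √(31 + 60) = 151*93 + √91 = 14043 + √91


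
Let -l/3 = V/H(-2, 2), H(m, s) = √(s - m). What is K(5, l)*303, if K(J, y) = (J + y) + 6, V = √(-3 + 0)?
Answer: 3333 - 909*I*√3/2 ≈ 3333.0 - 787.22*I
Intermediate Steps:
V = I*√3 (V = √(-3) = I*√3 ≈ 1.732*I)
l = -3*I*√3/2 (l = -3*I*√3/(√(2 - 1*(-2))) = -3*I*√3/(√(2 + 2)) = -3*I*√3/(√4) = -3*I*√3/2 ≈ -2.5981*I)
K(J, y) = 6 + J + y
K(5, l)*303 = (6 + 5 - 3*I*√3/2)*303 = (11 - 3*I*√3/2)*303 = 3333 - 909*I*√3/2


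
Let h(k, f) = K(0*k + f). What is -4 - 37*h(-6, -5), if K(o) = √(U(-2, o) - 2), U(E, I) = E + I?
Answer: -4 - 111*I ≈ -4.0 - 111.0*I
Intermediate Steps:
K(o) = √(-4 + o) (K(o) = √((-2 + o) - 2) = √(-4 + o))
h(k, f) = √(-4 + f) (h(k, f) = √(-4 + (0*k + f)) = √(-4 + (0 + f)) = √(-4 + f))
-4 - 37*h(-6, -5) = -4 - 37*√(-4 - 5) = -4 - 111*I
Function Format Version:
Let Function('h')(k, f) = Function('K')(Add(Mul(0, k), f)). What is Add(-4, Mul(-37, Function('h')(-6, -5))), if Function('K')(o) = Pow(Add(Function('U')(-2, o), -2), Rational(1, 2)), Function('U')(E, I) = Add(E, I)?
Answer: Add(-4, Mul(-111, I)) ≈ Add(-4.0000, Mul(-111.00, I))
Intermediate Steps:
Function('K')(o) = Pow(Add(-4, o), Rational(1, 2)) (Function('K')(o) = Pow(Add(Add(-2, o), -2), Rational(1, 2)) = Pow(Add(-4, o), Rational(1, 2)))
Function('h')(k, f) = Pow(Add(-4, f), Rational(1, 2)) (Function('h')(k, f) = Pow(Add(-4, Add(Mul(0, k), f)), Rational(1, 2)) = Pow(Add(-4, Add(0, f)), Rational(1, 2)) = Pow(Add(-4, f), Rational(1, 2)))
Add(-4, Mul(-37, Function('h')(-6, -5))) = Add(-4, Mul(-37, Pow(Add(-4, -5), Rational(1, 2)))) = Add(-4, Mul(-37, Pow(-9, Rational(1, 2)))) = Add(-4, Mul(-37, Mul(3, I))) = Add(-4, Mul(-111, I))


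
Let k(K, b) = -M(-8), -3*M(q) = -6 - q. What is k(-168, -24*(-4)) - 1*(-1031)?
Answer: 3095/3 ≈ 1031.7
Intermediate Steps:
M(q) = 2 + q/3 (M(q) = -(-6 - q)/3 = 2 + q/3)
k(K, b) = 2/3 (k(K, b) = -(2 + (1/3)*(-8)) = -(2 - 8/3) = -1*(-2/3) = 2/3)
k(-168, -24*(-4)) - 1*(-1031) = 2/3 - 1*(-1031) = 2/3 + 1031 = 3095/3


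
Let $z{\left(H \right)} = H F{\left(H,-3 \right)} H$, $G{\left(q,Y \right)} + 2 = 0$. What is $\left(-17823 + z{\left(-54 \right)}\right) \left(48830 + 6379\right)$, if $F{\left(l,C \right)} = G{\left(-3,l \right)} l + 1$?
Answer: $16563859389$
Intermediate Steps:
$G{\left(q,Y \right)} = -2$ ($G{\left(q,Y \right)} = -2 + 0 = -2$)
$F{\left(l,C \right)} = 1 - 2 l$ ($F{\left(l,C \right)} = - 2 l + 1 = 1 - 2 l$)
$z{\left(H \right)} = H^{2} \left(1 - 2 H\right)$ ($z{\left(H \right)} = H \left(1 - 2 H\right) H = H^{2} \left(1 - 2 H\right)$)
$\left(-17823 + z{\left(-54 \right)}\right) \left(48830 + 6379\right) = \left(-17823 + \left(-54\right)^{2} \left(1 - -108\right)\right) \left(48830 + 6379\right) = \left(-17823 + 2916 \left(1 + 108\right)\right) 55209 = \left(-17823 + 2916 \cdot 109\right) 55209 = \left(-17823 + 317844\right) 55209 = 300021 \cdot 55209 = 16563859389$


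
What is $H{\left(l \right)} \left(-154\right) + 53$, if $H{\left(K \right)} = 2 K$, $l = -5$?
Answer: $1593$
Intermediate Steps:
$H{\left(l \right)} \left(-154\right) + 53 = 2 \left(-5\right) \left(-154\right) + 53 = \left(-10\right) \left(-154\right) + 53 = 1540 + 53 = 1593$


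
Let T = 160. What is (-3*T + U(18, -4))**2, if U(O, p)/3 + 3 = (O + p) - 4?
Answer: 210681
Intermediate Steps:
U(O, p) = -21 + 3*O + 3*p (U(O, p) = -9 + 3*((O + p) - 4) = -9 + 3*(-4 + O + p) = -9 + (-12 + 3*O + 3*p) = -21 + 3*O + 3*p)
(-3*T + U(18, -4))**2 = (-3*160 + (-21 + 3*18 + 3*(-4)))**2 = (-480 + (-21 + 54 - 12))**2 = (-480 + 21)**2 = (-459)**2 = 210681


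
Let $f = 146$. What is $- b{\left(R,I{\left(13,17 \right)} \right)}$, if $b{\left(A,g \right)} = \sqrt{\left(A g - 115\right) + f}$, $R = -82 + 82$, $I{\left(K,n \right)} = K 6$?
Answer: $- \sqrt{31} \approx -5.5678$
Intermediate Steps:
$I{\left(K,n \right)} = 6 K$
$R = 0$
$b{\left(A,g \right)} = \sqrt{31 + A g}$ ($b{\left(A,g \right)} = \sqrt{\left(A g - 115\right) + 146} = \sqrt{\left(-115 + A g\right) + 146} = \sqrt{31 + A g}$)
$- b{\left(R,I{\left(13,17 \right)} \right)} = - \sqrt{31 + 0 \cdot 6 \cdot 13} = - \sqrt{31 + 0 \cdot 78} = - \sqrt{31 + 0} = - \sqrt{31}$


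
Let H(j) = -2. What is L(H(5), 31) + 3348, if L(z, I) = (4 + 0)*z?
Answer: 3340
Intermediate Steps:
L(z, I) = 4*z
L(H(5), 31) + 3348 = 4*(-2) + 3348 = -8 + 3348 = 3340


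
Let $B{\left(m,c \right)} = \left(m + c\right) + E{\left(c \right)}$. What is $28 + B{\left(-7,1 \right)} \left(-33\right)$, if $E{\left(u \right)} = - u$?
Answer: $259$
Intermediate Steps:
$B{\left(m,c \right)} = m$ ($B{\left(m,c \right)} = \left(m + c\right) - c = \left(c + m\right) - c = m$)
$28 + B{\left(-7,1 \right)} \left(-33\right) = 28 - -231 = 28 + 231 = 259$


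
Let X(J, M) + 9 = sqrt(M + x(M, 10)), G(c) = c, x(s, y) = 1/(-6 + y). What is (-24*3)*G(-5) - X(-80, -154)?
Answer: 369 - I*sqrt(615)/2 ≈ 369.0 - 12.4*I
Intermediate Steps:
X(J, M) = -9 + sqrt(1/4 + M) (X(J, M) = -9 + sqrt(M + 1/(-6 + 10)) = -9 + sqrt(M + 1/4) = -9 + sqrt(1/4 + M))
(-24*3)*G(-5) - X(-80, -154) = -24*3*(-5) - (-9 + sqrt(1 + 4*(-154))/2) = -72*(-5) - (-9 + sqrt(1 - 616)/2) = 360 - (-9 + sqrt(-615)/2) = 360 - (-9 + (I*sqrt(615))/2) = 360 - (-9 + I*sqrt(615)/2) = 360 + (9 - I*sqrt(615)/2) = 369 - I*sqrt(615)/2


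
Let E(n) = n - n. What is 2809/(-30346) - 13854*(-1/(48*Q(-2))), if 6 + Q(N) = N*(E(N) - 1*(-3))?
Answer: -35169289/1456608 ≈ -24.145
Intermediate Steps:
E(n) = 0
Q(N) = -6 + 3*N (Q(N) = -6 + N*(0 - 1*(-3)) = -6 + N*(0 + 3) = -6 + N*3 = -6 + 3*N)
2809/(-30346) - 13854*(-1/(48*Q(-2))) = 2809/(-30346) - 13854*(-1/(48*(-6 + 3*(-2)))) = 2809*(-1/30346) - 13854*(-1/(48*(-6 - 6))) = -2809/30346 - 13854/((-48*(-12))) = -2809/30346 - 13854/576 = -2809/30346 - 13854*1/576 = -2809/30346 - 2309/96 = -35169289/1456608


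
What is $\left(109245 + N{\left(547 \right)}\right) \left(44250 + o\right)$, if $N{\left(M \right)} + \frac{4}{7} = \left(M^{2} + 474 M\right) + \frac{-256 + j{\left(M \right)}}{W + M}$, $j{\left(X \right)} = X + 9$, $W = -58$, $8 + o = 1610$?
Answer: $\frac{34933825385520}{1141} \approx 3.0617 \cdot 10^{10}$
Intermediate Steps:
$o = 1602$ ($o = -8 + 1610 = 1602$)
$j{\left(X \right)} = 9 + X$
$N{\left(M \right)} = - \frac{4}{7} + M^{2} + 474 M + \frac{-247 + M}{-58 + M}$ ($N{\left(M \right)} = - \frac{4}{7} + \left(\left(M^{2} + 474 M\right) + \frac{-256 + \left(9 + M\right)}{-58 + M}\right) = - \frac{4}{7} + \left(\left(M^{2} + 474 M\right) + \frac{-247 + M}{-58 + M}\right) = - \frac{4}{7} + \left(M^{2} + 474 M + \frac{-247 + M}{-58 + M}\right) = - \frac{4}{7} + M^{2} + 474 M + \frac{-247 + M}{-58 + M}$)
$\left(109245 + N{\left(547 \right)}\right) \left(44250 + o\right) = \left(109245 + \frac{-1497 - 105265227 + 7 \cdot 547^{3} + 2912 \cdot 547^{2}}{7 \left(-58 + 547\right)}\right) \left(44250 + 1602\right) = \left(109245 + \frac{-1497 - 105265227 + 7 \cdot 163667323 + 2912 \cdot 299209}{7 \cdot 489}\right) 45852 = \left(109245 + \frac{1}{7} \cdot \frac{1}{489} \left(-1497 - 105265227 + 1145671261 + 871296608\right)\right) 45852 = \left(109245 + \frac{1}{7} \cdot \frac{1}{489} \cdot 1911701145\right) 45852 = \left(109245 + \frac{637233715}{1141}\right) 45852 = \frac{761882260}{1141} \cdot 45852 = \frac{34933825385520}{1141}$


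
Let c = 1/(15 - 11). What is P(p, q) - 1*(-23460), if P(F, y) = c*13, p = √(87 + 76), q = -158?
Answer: 93853/4 ≈ 23463.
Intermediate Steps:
c = ¼ (c = 1/4 = ¼ ≈ 0.25000)
p = √163 ≈ 12.767
P(F, y) = 13/4 (P(F, y) = (¼)*13 = 13/4)
P(p, q) - 1*(-23460) = 13/4 - 1*(-23460) = 13/4 + 23460 = 93853/4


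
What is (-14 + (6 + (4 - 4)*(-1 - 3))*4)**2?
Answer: 100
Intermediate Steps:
(-14 + (6 + (4 - 4)*(-1 - 3))*4)**2 = (-14 + (6 + 0*(-4))*4)**2 = (-14 + (6 + 0)*4)**2 = (-14 + 6*4)**2 = (-14 + 24)**2 = 10**2 = 100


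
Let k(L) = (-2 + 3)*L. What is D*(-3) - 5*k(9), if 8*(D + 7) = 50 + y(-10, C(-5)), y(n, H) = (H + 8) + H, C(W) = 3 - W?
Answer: -207/4 ≈ -51.750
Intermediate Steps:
k(L) = L (k(L) = 1*L = L)
y(n, H) = 8 + 2*H (y(n, H) = (8 + H) + H = 8 + 2*H)
D = 9/4 (D = -7 + (50 + (8 + 2*(3 - 1*(-5))))/8 = -7 + (50 + (8 + 2*(3 + 5)))/8 = -7 + (50 + (8 + 2*8))/8 = -7 + (50 + (8 + 16))/8 = -7 + (50 + 24)/8 = -7 + (⅛)*74 = -7 + 37/4 = 9/4 ≈ 2.2500)
D*(-3) - 5*k(9) = (9/4)*(-3) - 5*9 = -27/4 - 45 = -207/4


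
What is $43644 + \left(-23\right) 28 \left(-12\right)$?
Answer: $51372$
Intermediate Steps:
$43644 + \left(-23\right) 28 \left(-12\right) = 43644 - -7728 = 43644 + 7728 = 51372$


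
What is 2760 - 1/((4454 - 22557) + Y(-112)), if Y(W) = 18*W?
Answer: 55528441/20119 ≈ 2760.0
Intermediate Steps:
2760 - 1/((4454 - 22557) + Y(-112)) = 2760 - 1/((4454 - 22557) + 18*(-112)) = 2760 - 1/(-18103 - 2016) = 2760 - 1/(-20119) = 2760 - 1*(-1/20119) = 2760 + 1/20119 = 55528441/20119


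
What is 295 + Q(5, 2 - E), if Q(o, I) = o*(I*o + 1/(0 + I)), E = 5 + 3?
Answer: 865/6 ≈ 144.17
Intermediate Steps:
E = 8
Q(o, I) = o*(1/I + I*o) (Q(o, I) = o*(I*o + 1/I) = o*(1/I + I*o))
295 + Q(5, 2 - E) = 295 + ((2 - 1*8)*5**2 + 5/(2 - 1*8)) = 295 + ((2 - 8)*25 + 5/(2 - 8)) = 295 + (-6*25 + 5/(-6)) = 295 + (-150 + 5*(-1/6)) = 295 + (-150 - 5/6) = 295 - 905/6 = 865/6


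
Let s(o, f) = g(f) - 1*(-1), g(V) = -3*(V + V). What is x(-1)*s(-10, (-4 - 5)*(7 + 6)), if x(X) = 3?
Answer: 2109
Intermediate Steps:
g(V) = -6*V
s(o, f) = 1 - 6*f (s(o, f) = -6*f - 1*(-1) = -6*f + 1 = 1 - 6*f)
x(-1)*s(-10, (-4 - 5)*(7 + 6)) = 3*(1 - 6*(-4 - 5)*(7 + 6)) = 3*(1 - (-54)*13) = 3*(1 - 6*(-117)) = 3*(1 + 702) = 3*703 = 2109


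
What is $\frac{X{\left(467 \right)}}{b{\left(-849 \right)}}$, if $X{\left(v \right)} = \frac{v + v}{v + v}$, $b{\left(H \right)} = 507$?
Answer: $\frac{1}{507} \approx 0.0019724$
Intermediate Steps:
$X{\left(v \right)} = 1$ ($X{\left(v \right)} = \frac{2 v}{2 v} = 2 v \frac{1}{2 v} = 1$)
$\frac{X{\left(467 \right)}}{b{\left(-849 \right)}} = 1 \cdot \frac{1}{507} = \frac{1}{507}$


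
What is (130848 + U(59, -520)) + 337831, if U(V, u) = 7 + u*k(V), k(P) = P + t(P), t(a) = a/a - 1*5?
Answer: 440086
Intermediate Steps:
t(a) = -4 (t(a) = 1 - 5 = -4)
k(P) = -4 + P (k(P) = P - 4 = -4 + P)
U(V, u) = 7 + u*(-4 + V)
(130848 + U(59, -520)) + 337831 = (130848 + (7 - 520*(-4 + 59))) + 337831 = (130848 + (7 - 520*55)) + 337831 = (130848 + (7 - 28600)) + 337831 = (130848 - 28593) + 337831 = 102255 + 337831 = 440086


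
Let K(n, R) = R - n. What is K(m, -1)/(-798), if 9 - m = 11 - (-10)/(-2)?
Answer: 2/399 ≈ 0.0050125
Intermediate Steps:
m = 3 (m = 9 - (11 - (-10)/(-2)) = 9 - (11 - (-10)*(-1)/2) = 9 - (11 - 1*5) = 9 - (11 - 5) = 9 - 1*6 = 9 - 6 = 3)
K(m, -1)/(-798) = (-1 - 1*3)/(-798) = (-1 - 3)*(-1/798) = -4*(-1/798) = 2/399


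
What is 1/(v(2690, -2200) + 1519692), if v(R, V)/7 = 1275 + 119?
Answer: 1/1529450 ≈ 6.5383e-7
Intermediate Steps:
v(R, V) = 9758 (v(R, V) = 7*(1275 + 119) = 7*1394 = 9758)
1/(v(2690, -2200) + 1519692) = 1/(9758 + 1519692) = 1/1529450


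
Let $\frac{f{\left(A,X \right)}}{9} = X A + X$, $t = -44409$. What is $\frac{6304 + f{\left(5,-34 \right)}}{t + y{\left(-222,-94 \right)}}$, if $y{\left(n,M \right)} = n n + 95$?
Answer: $\frac{2234}{2485} \approx 0.89899$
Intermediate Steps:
$y{\left(n,M \right)} = 95 + n^{2}$ ($y{\left(n,M \right)} = n^{2} + 95 = 95 + n^{2}$)
$f{\left(A,X \right)} = 9 X + 9 A X$ ($f{\left(A,X \right)} = 9 \left(X A + X\right) = 9 \left(A X + X\right) = 9 \left(X + A X\right) = 9 X + 9 A X$)
$\frac{6304 + f{\left(5,-34 \right)}}{t + y{\left(-222,-94 \right)}} = \frac{6304 + 9 \left(-34\right) \left(1 + 5\right)}{-44409 + \left(95 + \left(-222\right)^{2}\right)} = \frac{6304 + 9 \left(-34\right) 6}{-44409 + \left(95 + 49284\right)} = \frac{6304 - 1836}{-44409 + 49379} = \frac{4468}{4970} = 4468 \cdot \frac{1}{4970} = \frac{2234}{2485}$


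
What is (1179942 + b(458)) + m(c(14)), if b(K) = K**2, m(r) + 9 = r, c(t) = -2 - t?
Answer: 1389681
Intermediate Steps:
m(r) = -9 + r
(1179942 + b(458)) + m(c(14)) = (1179942 + 458**2) + (-9 + (-2 - 1*14)) = (1179942 + 209764) + (-9 + (-2 - 14)) = 1389706 + (-9 - 16) = 1389706 - 25 = 1389681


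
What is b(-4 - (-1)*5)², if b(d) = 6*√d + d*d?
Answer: 49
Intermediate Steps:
b(d) = d² + 6*√d (b(d) = 6*√d + d² = d² + 6*√d)
b(-4 - (-1)*5)² = ((-4 - (-1)*5)² + 6*√(-4 - (-1)*5))² = ((-4 - 1*(-5))² + 6*√(-4 - 1*(-5)))² = ((-4 + 5)² + 6*√(-4 + 5))² = (1² + 6*√1)² = (1 + 6*1)² = (1 + 6)² = 7² = 49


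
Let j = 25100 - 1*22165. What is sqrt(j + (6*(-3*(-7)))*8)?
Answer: sqrt(3943) ≈ 62.793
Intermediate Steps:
j = 2935 (j = 25100 - 22165 = 2935)
sqrt(j + (6*(-3*(-7)))*8) = sqrt(2935 + (6*(-3*(-7)))*8) = sqrt(2935 + (6*21)*8) = sqrt(2935 + 126*8) = sqrt(2935 + 1008) = sqrt(3943)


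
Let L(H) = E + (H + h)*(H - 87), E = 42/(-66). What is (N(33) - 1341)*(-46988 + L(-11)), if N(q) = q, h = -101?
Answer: 518149812/11 ≈ 4.7105e+7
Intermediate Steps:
E = -7/11 (E = 42*(-1/66) = -7/11 ≈ -0.63636)
L(H) = -7/11 + (-101 + H)*(-87 + H) (L(H) = -7/11 + (H - 101)*(H - 87) = -7/11 + (-101 + H)*(-87 + H))
(N(33) - 1341)*(-46988 + L(-11)) = (33 - 1341)*(-46988 + (96650/11 + (-11)² - 188*(-11))) = -1308*(-46988 + (96650/11 + 121 + 2068)) = -1308*(-46988 + 120729/11) = -1308*(-396139/11) = 518149812/11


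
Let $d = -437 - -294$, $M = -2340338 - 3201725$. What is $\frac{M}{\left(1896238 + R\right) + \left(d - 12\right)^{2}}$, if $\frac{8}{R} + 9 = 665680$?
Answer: $- \frac{3689190619273}{1278263391481} \approx -2.8861$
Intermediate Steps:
$R = \frac{8}{665671}$ ($R = \frac{8}{-9 + 665680} = \frac{8}{665671} \approx 1.2018 \cdot 10^{-5}$)
$M = -5542063$ ($M = -2340338 - 3201725 = -5542063$)
$d = -143$ ($d = -437 + 294 = -143$)
$\frac{M}{\left(1896238 + R\right) + \left(d - 12\right)^{2}} = - \frac{5542063}{\left(1896238 + \frac{8}{665671}\right) + \left(-143 - 12\right)^{2}} = - \frac{5542063}{\frac{1262270645706}{665671} + \left(-143 + \left(-141 + 129\right)\right)^{2}} = - \frac{5542063}{\frac{1262270645706}{665671} + \left(-143 - 12\right)^{2}} = - \frac{5542063}{\frac{1262270645706}{665671} + \left(-155\right)^{2}} = - \frac{5542063}{\frac{1262270645706}{665671} + 24025} = - \frac{5542063}{\frac{1278263391481}{665671}} = \left(-5542063\right) \frac{665671}{1278263391481} = - \frac{3689190619273}{1278263391481}$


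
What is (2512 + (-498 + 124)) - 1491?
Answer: 647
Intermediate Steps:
(2512 + (-498 + 124)) - 1491 = (2512 - 374) - 1491 = 2138 - 1491 = 647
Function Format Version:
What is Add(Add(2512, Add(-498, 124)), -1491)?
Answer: 647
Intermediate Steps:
Add(Add(2512, Add(-498, 124)), -1491) = Add(Add(2512, -374), -1491) = Add(2138, -1491) = 647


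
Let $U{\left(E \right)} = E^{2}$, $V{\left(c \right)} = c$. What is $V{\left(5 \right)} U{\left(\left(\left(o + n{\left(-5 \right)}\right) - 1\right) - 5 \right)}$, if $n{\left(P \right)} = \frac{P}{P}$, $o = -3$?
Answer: $320$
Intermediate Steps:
$n{\left(P \right)} = 1$
$V{\left(5 \right)} U{\left(\left(\left(o + n{\left(-5 \right)}\right) - 1\right) - 5 \right)} = 5 \left(\left(\left(-3 + 1\right) - 1\right) - 5\right)^{2} = 5 \left(\left(-2 - 1\right) - 5\right)^{2} = 5 \left(-3 - 5\right)^{2} = 5 \left(-8\right)^{2} = 5 \cdot 64 = 320$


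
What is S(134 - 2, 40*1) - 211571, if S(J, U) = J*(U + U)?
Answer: -201011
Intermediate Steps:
S(J, U) = 2*J*U (S(J, U) = J*(2*U) = 2*J*U)
S(134 - 2, 40*1) - 211571 = 2*(134 - 2)*(40*1) - 211571 = 2*132*40 - 211571 = 10560 - 211571 = -201011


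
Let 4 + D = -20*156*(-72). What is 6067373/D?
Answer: 6067373/224636 ≈ 27.010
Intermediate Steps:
D = 224636 (D = -4 - 20*156*(-72) = -4 - 3120*(-72) = -4 + 224640 = 224636)
6067373/D = 6067373/224636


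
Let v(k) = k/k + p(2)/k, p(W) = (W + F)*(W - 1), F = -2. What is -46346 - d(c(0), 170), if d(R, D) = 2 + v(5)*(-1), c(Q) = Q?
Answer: -46347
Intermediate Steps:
p(W) = (-1 + W)*(-2 + W) (p(W) = (W - 2)*(W - 1) = (-2 + W)*(-1 + W) = (-1 + W)*(-2 + W))
v(k) = 1 (v(k) = k/k + (2 + 2² - 3*2)/k = 1 + (2 + 4 - 6)/k = 1 + 0/k = 1 + 0 = 1)
d(R, D) = 1 (d(R, D) = 2 + 1*(-1) = 2 - 1 = 1)
-46346 - d(c(0), 170) = -46346 - 1*1 = -46346 - 1 = -46347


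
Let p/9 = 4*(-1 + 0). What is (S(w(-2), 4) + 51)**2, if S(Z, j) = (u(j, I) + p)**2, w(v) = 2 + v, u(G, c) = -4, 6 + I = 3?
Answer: 2725801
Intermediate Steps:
I = -3 (I = -6 + 3 = -3)
p = -36 (p = 9*(4*(-1 + 0)) = 9*(4*(-1)) = 9*(-4) = -36)
S(Z, j) = 1600 (S(Z, j) = (-4 - 36)**2 = (-40)**2 = 1600)
(S(w(-2), 4) + 51)**2 = (1600 + 51)**2 = 1651**2 = 2725801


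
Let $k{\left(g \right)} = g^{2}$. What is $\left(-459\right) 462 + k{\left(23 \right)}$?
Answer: $-211529$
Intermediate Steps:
$\left(-459\right) 462 + k{\left(23 \right)} = \left(-459\right) 462 + 23^{2} = -212058 + 529 = -211529$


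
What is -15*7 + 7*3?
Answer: -84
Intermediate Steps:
-15*7 + 7*3 = -105 + 21 = -84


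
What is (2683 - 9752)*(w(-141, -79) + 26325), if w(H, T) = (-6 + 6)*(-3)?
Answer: -186091425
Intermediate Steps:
w(H, T) = 0 (w(H, T) = 0*(-3) = 0)
(2683 - 9752)*(w(-141, -79) + 26325) = (2683 - 9752)*(0 + 26325) = -7069*26325 = -186091425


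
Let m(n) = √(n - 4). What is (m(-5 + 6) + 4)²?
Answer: (4 + I*√3)² ≈ 13.0 + 13.856*I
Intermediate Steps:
m(n) = √(-4 + n)
(m(-5 + 6) + 4)² = (√(-4 + (-5 + 6)) + 4)² = (√(-4 + 1) + 4)² = (√(-3) + 4)² = (I*√3 + 4)² = (4 + I*√3)²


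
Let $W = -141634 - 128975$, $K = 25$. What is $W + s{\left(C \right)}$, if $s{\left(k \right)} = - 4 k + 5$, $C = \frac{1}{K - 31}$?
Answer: $- \frac{811810}{3} \approx -2.706 \cdot 10^{5}$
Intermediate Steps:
$W = -270609$
$C = - \frac{1}{6}$ ($C = \frac{1}{25 - 31} = \frac{1}{-6} = - \frac{1}{6} \approx -0.16667$)
$s{\left(k \right)} = 5 - 4 k$
$W + s{\left(C \right)} = -270609 + \left(5 - - \frac{2}{3}\right) = -270609 + \left(5 + \frac{2}{3}\right) = -270609 + \frac{17}{3} = - \frac{811810}{3}$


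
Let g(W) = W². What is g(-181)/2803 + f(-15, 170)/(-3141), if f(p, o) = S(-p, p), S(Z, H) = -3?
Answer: 34303570/2934741 ≈ 11.689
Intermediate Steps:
f(p, o) = -3
g(-181)/2803 + f(-15, 170)/(-3141) = (-181)²/2803 - 3/(-3141) = 32761*(1/2803) - 3*(-1/3141) = 32761/2803 + 1/1047 = 34303570/2934741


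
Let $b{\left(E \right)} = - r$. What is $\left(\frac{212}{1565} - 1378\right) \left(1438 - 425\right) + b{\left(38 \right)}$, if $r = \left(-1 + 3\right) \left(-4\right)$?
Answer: $- \frac{2184378134}{1565} \approx -1.3958 \cdot 10^{6}$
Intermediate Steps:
$r = -8$ ($r = 2 \left(-4\right) = -8$)
$b{\left(E \right)} = 8$ ($b{\left(E \right)} = \left(-1\right) \left(-8\right) = 8$)
$\left(\frac{212}{1565} - 1378\right) \left(1438 - 425\right) + b{\left(38 \right)} = \left(\frac{212}{1565} - 1378\right) \left(1438 - 425\right) + 8 = \left(212 \cdot \frac{1}{1565} - 1378\right) 1013 + 8 = \left(\frac{212}{1565} - 1378\right) 1013 + 8 = \left(- \frac{2156358}{1565}\right) 1013 + 8 = - \frac{2184390654}{1565} + 8 = - \frac{2184378134}{1565}$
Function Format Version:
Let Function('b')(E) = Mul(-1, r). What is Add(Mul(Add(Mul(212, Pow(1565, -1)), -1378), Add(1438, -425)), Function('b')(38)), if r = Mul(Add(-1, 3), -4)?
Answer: Rational(-2184378134, 1565) ≈ -1.3958e+6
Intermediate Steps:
r = -8 (r = Mul(2, -4) = -8)
Function('b')(E) = 8 (Function('b')(E) = Mul(-1, -8) = 8)
Add(Mul(Add(Mul(212, Pow(1565, -1)), -1378), Add(1438, -425)), Function('b')(38)) = Add(Mul(Add(Mul(212, Pow(1565, -1)), -1378), Add(1438, -425)), 8) = Add(Mul(Add(Mul(212, Rational(1, 1565)), -1378), 1013), 8) = Add(Mul(Add(Rational(212, 1565), -1378), 1013), 8) = Add(Mul(Rational(-2156358, 1565), 1013), 8) = Add(Rational(-2184390654, 1565), 8) = Rational(-2184378134, 1565)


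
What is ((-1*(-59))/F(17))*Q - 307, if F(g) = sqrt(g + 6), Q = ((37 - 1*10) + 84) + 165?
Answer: -307 + 708*sqrt(23) ≈ 3088.4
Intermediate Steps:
Q = 276 (Q = ((37 - 10) + 84) + 165 = (27 + 84) + 165 = 111 + 165 = 276)
F(g) = sqrt(6 + g)
((-1*(-59))/F(17))*Q - 307 = ((-1*(-59))/(sqrt(6 + 17)))*276 - 307 = (59/(sqrt(23)))*276 - 307 = (59*(sqrt(23)/23))*276 - 307 = (59*sqrt(23)/23)*276 - 307 = 708*sqrt(23) - 307 = -307 + 708*sqrt(23)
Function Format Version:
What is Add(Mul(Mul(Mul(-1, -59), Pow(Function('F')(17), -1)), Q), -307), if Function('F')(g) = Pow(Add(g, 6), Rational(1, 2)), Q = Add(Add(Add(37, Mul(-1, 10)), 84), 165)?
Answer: Add(-307, Mul(708, Pow(23, Rational(1, 2)))) ≈ 3088.4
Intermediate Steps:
Q = 276 (Q = Add(Add(Add(37, -10), 84), 165) = Add(Add(27, 84), 165) = Add(111, 165) = 276)
Function('F')(g) = Pow(Add(6, g), Rational(1, 2))
Add(Mul(Mul(Mul(-1, -59), Pow(Function('F')(17), -1)), Q), -307) = Add(Mul(Mul(Mul(-1, -59), Pow(Pow(Add(6, 17), Rational(1, 2)), -1)), 276), -307) = Add(Mul(Mul(59, Pow(Pow(23, Rational(1, 2)), -1)), 276), -307) = Add(Mul(Mul(59, Mul(Rational(1, 23), Pow(23, Rational(1, 2)))), 276), -307) = Add(Mul(Mul(Rational(59, 23), Pow(23, Rational(1, 2))), 276), -307) = Add(Mul(708, Pow(23, Rational(1, 2))), -307) = Add(-307, Mul(708, Pow(23, Rational(1, 2))))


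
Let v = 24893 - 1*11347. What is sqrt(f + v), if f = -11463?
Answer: sqrt(2083) ≈ 45.640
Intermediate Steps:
v = 13546 (v = 24893 - 11347 = 13546)
sqrt(f + v) = sqrt(-11463 + 13546) = sqrt(2083)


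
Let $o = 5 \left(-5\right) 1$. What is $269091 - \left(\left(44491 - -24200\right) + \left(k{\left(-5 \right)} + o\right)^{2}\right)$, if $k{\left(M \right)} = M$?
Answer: $199500$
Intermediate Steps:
$o = -25$ ($o = \left(-25\right) 1 = -25$)
$269091 - \left(\left(44491 - -24200\right) + \left(k{\left(-5 \right)} + o\right)^{2}\right) = 269091 - \left(\left(44491 - -24200\right) + \left(-5 - 25\right)^{2}\right) = 269091 - \left(\left(44491 + 24200\right) + \left(-30\right)^{2}\right) = 269091 - \left(68691 + 900\right) = 269091 - 69591 = 199500$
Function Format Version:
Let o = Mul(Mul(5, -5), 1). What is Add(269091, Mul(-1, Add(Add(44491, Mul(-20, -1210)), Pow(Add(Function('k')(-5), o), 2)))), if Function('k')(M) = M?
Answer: 199500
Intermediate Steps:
o = -25 (o = Mul(-25, 1) = -25)
Add(269091, Mul(-1, Add(Add(44491, Mul(-20, -1210)), Pow(Add(Function('k')(-5), o), 2)))) = Add(269091, Mul(-1, Add(Add(44491, Mul(-20, -1210)), Pow(Add(-5, -25), 2)))) = Add(269091, Mul(-1, Add(Add(44491, 24200), Pow(-30, 2)))) = Add(269091, Mul(-1, Add(68691, 900))) = Add(269091, Mul(-1, 69591)) = Add(269091, -69591) = 199500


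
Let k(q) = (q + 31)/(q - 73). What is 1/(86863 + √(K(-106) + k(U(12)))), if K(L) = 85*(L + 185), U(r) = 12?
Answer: 5298643/460255617337 - 6*√693997/460255617337 ≈ 1.1502e-5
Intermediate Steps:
k(q) = (31 + q)/(-73 + q)
K(L) = 15725 + 85*L (K(L) = 85*(185 + L) = 15725 + 85*L)
1/(86863 + √(K(-106) + k(U(12)))) = 1/(86863 + √((15725 + 85*(-106)) + (31 + 12)/(-73 + 12))) = 1/(86863 + √((15725 - 9010) + 43/(-61))) = 1/(86863 + √(6715 - 1/61*43)) = 1/(86863 + √(6715 - 43/61)) = 1/(86863 + √(409572/61)) = 1/(86863 + 6*√693997/61)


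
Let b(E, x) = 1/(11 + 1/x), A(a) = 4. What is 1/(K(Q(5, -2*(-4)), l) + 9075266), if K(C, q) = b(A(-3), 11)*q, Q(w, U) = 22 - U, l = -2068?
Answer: 61/553579852 ≈ 1.1019e-7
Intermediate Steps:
K(C, q) = 11*q/122 (K(C, q) = (11/(1 + 11*11))*q = (11/(1 + 121))*q = (11/122)*q = (11*(1/122))*q = 11*q/122)
1/(K(Q(5, -2*(-4)), l) + 9075266) = 1/((11/122)*(-2068) + 9075266) = 1/(-11374/61 + 9075266) = 1/(553579852/61) = 61/553579852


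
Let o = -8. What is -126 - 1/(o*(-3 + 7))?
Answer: -4031/32 ≈ -125.97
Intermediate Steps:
-126 - 1/(o*(-3 + 7)) = -126 - 1/((-8*(-3 + 7))) = -126 - 1/((-8*4)) = -126 - 1/(-32) = -126 - 1*(-1/32) = -126 + 1/32 = -4031/32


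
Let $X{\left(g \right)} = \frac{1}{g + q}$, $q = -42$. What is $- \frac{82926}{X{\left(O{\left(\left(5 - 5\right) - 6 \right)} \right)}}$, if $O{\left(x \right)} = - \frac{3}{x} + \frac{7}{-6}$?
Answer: $3538176$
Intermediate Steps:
$O{\left(x \right)} = - \frac{7}{6} - \frac{3}{x}$ ($O{\left(x \right)} = - \frac{3}{x} + 7 \left(- \frac{1}{6}\right) = - \frac{3}{x} - \frac{7}{6} = - \frac{7}{6} - \frac{3}{x}$)
$X{\left(g \right)} = \frac{1}{-42 + g}$ ($X{\left(g \right)} = \frac{1}{g - 42} = \frac{1}{-42 + g}$)
$- \frac{82926}{X{\left(O{\left(\left(5 - 5\right) - 6 \right)} \right)}} = - \frac{82926}{\frac{1}{-42 - \left(\frac{7}{6} + \frac{3}{\left(5 - 5\right) - 6}\right)}} = - \frac{82926}{\frac{1}{-42 - \left(\frac{7}{6} + \frac{3}{0 - 6}\right)}} = - \frac{82926}{\frac{1}{-42 - \left(\frac{7}{6} + \frac{3}{-6}\right)}} = - \frac{82926}{\frac{1}{-42 - \frac{2}{3}}} = - \frac{82926}{\frac{1}{- \frac{128}{3}}} = - \frac{82926}{- \frac{3}{128}} = \left(-82926\right) \left(- \frac{128}{3}\right) = 3538176$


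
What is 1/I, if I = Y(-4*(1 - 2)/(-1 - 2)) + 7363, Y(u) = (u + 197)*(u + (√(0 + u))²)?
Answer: 9/61571 ≈ 0.00014617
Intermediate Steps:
Y(u) = 2*u*(197 + u) (Y(u) = (197 + u)*(u + (√u)²) = (197 + u)*(u + u) = (197 + u)*(2*u) = 2*u*(197 + u))
I = 61571/9 (I = 2*(-4*(1 - 2)/(-1 - 2))*(197 - 4*(1 - 2)/(-1 - 2)) + 7363 = 2*(-(-4)/(-3))*(197 - (-4)/(-3)) + 7363 = 2*(-(-4)*(-1)/3)*(197 - (-4)*(-1)/3) + 7363 = 2*(-4*⅓)*(197 - 4*⅓) + 7363 = 2*(-4/3)*(197 - 4/3) + 7363 = 2*(-4/3)*(587/3) + 7363 = -4696/9 + 7363 = 61571/9 ≈ 6841.2)
1/I = 1/(61571/9) = 9/61571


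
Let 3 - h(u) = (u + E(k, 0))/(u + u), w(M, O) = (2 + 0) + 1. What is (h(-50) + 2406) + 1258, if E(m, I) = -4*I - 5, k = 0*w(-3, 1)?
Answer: 73329/20 ≈ 3666.4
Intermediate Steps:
w(M, O) = 3 (w(M, O) = 2 + 1 = 3)
k = 0 (k = 0*3 = 0)
E(m, I) = -5 - 4*I
h(u) = 3 - (-5 + u)/(2*u) (h(u) = 3 - (u + (-5 - 4*0))/(u + u) = 3 - (u + (-5 + 0))/(2*u) = 3 - (u - 5)*1/(2*u) = 3 - (-5 + u)*1/(2*u) = 3 - (-5 + u)/(2*u))
(h(-50) + 2406) + 1258 = ((5/2)*(1 - 50)/(-50) + 2406) + 1258 = ((5/2)*(-1/50)*(-49) + 2406) + 1258 = (49/20 + 2406) + 1258 = 48169/20 + 1258 = 73329/20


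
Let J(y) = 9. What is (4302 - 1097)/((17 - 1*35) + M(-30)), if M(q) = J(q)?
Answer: -3205/9 ≈ -356.11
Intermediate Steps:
M(q) = 9
(4302 - 1097)/((17 - 1*35) + M(-30)) = (4302 - 1097)/((17 - 1*35) + 9) = 3205/((17 - 35) + 9) = 3205/(-18 + 9) = 3205/(-9) = 3205*(-1/9) = -3205/9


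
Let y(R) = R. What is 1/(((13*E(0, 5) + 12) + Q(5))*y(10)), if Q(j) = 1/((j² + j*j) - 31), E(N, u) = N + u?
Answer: 19/14640 ≈ 0.0012978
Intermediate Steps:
Q(j) = 1/(-31 + 2*j²) (Q(j) = 1/((j² + j²) - 31) = 1/(2*j² - 31) = 1/(-31 + 2*j²))
1/(((13*E(0, 5) + 12) + Q(5))*y(10)) = 1/(((13*(0 + 5) + 12) + 1/(-31 + 2*5²))*10) = (⅒)/((13*5 + 12) + 1/(-31 + 2*25)) = (⅒)/((65 + 12) + 1/(-31 + 50)) = (⅒)/(77 + 1/19) = (⅒)/(1464/19) = (19/1464)*(⅒) = 19/14640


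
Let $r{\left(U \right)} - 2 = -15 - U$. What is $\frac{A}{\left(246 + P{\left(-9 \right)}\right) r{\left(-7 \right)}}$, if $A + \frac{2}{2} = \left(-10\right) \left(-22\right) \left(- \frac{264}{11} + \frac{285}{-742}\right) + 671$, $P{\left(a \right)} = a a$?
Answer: $\frac{870830}{363951} \approx 2.3927$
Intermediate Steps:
$r{\left(U \right)} = -13 - U$ ($r{\left(U \right)} = 2 - \left(15 + U\right) = -13 - U$)
$P{\left(a \right)} = a^{2}$
$A = - \frac{1741660}{371}$ ($A = -1 + \left(\left(-10\right) \left(-22\right) \left(- \frac{264}{11} + \frac{285}{-742}\right) + 671\right) = -1 + \left(220 \left(\left(-264\right) \frac{1}{11} + 285 \left(- \frac{1}{742}\right)\right) + 671\right) = -1 + \left(220 \left(-24 - \frac{285}{742}\right) + 671\right) = -1 + \left(220 \left(- \frac{18093}{742}\right) + 671\right) = -1 + \left(- \frac{1990230}{371} + 671\right) = -1 - \frac{1741289}{371} = - \frac{1741660}{371} \approx -4694.5$)
$\frac{A}{\left(246 + P{\left(-9 \right)}\right) r{\left(-7 \right)}} = - \frac{1741660}{371 \left(246 + \left(-9\right)^{2}\right) \left(-13 - -7\right)} = - \frac{1741660}{371 \left(246 + 81\right) \left(-13 + 7\right)} = - \frac{1741660}{371 \cdot 327 \left(-6\right)} = - \frac{1741660}{371 \left(-1962\right)} = \left(- \frac{1741660}{371}\right) \left(- \frac{1}{1962}\right) = \frac{870830}{363951}$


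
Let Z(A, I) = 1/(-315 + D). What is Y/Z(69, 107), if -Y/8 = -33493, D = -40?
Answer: -95120120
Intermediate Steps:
Y = 267944 (Y = -8*(-33493) = 267944)
Z(A, I) = -1/355 (Z(A, I) = 1/(-315 - 40) = 1/(-355) = -1/355)
Y/Z(69, 107) = 267944/(-1/355) = 267944*(-355) = -95120120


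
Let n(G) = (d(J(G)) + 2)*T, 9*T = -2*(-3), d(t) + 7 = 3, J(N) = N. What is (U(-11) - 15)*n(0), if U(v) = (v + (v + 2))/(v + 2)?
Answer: 460/27 ≈ 17.037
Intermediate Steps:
d(t) = -4 (d(t) = -7 + 3 = -4)
U(v) = (2 + 2*v)/(2 + v) (U(v) = (v + (2 + v))/(2 + v) = (2 + 2*v)/(2 + v))
T = 2/3 (T = (-2*(-3))/9 = (1/9)*6 = 2/3 ≈ 0.66667)
n(G) = -4/3 (n(G) = (-4 + 2)*(2/3) = -2*2/3 = -4/3)
(U(-11) - 15)*n(0) = (2*(1 - 11)/(2 - 11) - 15)*(-4/3) = (2*(-10)/(-9) - 15)*(-4/3) = (2*(-1/9)*(-10) - 15)*(-4/3) = (20/9 - 15)*(-4/3) = -115/9*(-4/3) = 460/27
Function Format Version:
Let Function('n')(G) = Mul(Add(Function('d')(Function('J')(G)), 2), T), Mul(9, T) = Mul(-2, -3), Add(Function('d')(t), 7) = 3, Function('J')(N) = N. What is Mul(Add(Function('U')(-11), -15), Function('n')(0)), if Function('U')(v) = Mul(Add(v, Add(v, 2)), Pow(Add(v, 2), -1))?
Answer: Rational(460, 27) ≈ 17.037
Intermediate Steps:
Function('d')(t) = -4 (Function('d')(t) = Add(-7, 3) = -4)
Function('U')(v) = Mul(Pow(Add(2, v), -1), Add(2, Mul(2, v))) (Function('U')(v) = Mul(Add(v, Add(2, v)), Pow(Add(2, v), -1)) = Mul(Add(2, Mul(2, v)), Pow(Add(2, v), -1)) = Mul(Pow(Add(2, v), -1), Add(2, Mul(2, v))))
T = Rational(2, 3) (T = Mul(Rational(1, 9), Mul(-2, -3)) = Mul(Rational(1, 9), 6) = Rational(2, 3) ≈ 0.66667)
Function('n')(G) = Rational(-4, 3) (Function('n')(G) = Mul(Add(-4, 2), Rational(2, 3)) = Mul(-2, Rational(2, 3)) = Rational(-4, 3))
Mul(Add(Function('U')(-11), -15), Function('n')(0)) = Mul(Add(Mul(2, Pow(Add(2, -11), -1), Add(1, -11)), -15), Rational(-4, 3)) = Mul(Add(Mul(2, Pow(-9, -1), -10), -15), Rational(-4, 3)) = Mul(Add(Mul(2, Rational(-1, 9), -10), -15), Rational(-4, 3)) = Mul(Add(Rational(20, 9), -15), Rational(-4, 3)) = Mul(Rational(-115, 9), Rational(-4, 3)) = Rational(460, 27)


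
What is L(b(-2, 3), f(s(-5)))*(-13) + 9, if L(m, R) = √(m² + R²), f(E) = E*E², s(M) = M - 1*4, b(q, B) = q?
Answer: 9 - 13*√531445 ≈ -9468.0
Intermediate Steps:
s(M) = -4 + M (s(M) = M - 4 = -4 + M)
f(E) = E³
L(m, R) = √(R² + m²)
L(b(-2, 3), f(s(-5)))*(-13) + 9 = √(((-4 - 5)³)² + (-2)²)*(-13) + 9 = √(((-9)³)² + 4)*(-13) + 9 = √((-729)² + 4)*(-13) + 9 = √(531441 + 4)*(-13) + 9 = √531445*(-13) + 9 = -13*√531445 + 9 = 9 - 13*√531445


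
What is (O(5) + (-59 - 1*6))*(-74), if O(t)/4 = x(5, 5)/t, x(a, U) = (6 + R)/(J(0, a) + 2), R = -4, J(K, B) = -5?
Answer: 72742/15 ≈ 4849.5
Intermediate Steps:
x(a, U) = -⅔ (x(a, U) = (6 - 4)/(-5 + 2) = 2/(-3) = 2*(-⅓) = -⅔)
O(t) = -8/(3*t) (O(t) = 4*(-2/(3*t)) = -8/(3*t))
(O(5) + (-59 - 1*6))*(-74) = (-8/3/5 + (-59 - 1*6))*(-74) = (-8/3*⅕ + (-59 - 6))*(-74) = (-8/15 - 65)*(-74) = -983/15*(-74) = 72742/15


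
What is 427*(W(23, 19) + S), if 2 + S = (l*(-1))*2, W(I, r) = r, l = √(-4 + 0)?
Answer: 7259 - 1708*I ≈ 7259.0 - 1708.0*I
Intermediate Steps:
l = 2*I (l = √(-4) = 2*I ≈ 2.0*I)
S = -2 - 4*I (S = -2 + ((2*I)*(-1))*2 = -2 - 2*I*2 = -2 - 4*I ≈ -2.0 - 4.0*I)
427*(W(23, 19) + S) = 427*(19 + (-2 - 4*I)) = 427*(17 - 4*I) = 7259 - 1708*I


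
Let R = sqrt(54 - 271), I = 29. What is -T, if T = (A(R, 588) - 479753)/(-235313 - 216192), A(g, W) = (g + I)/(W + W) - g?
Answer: -564189499/530969880 - 235*I*sqrt(217)/106193976 ≈ -1.0626 - 3.2599e-5*I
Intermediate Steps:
R = I*sqrt(217) (R = sqrt(-217) = I*sqrt(217) ≈ 14.731*I)
A(g, W) = -g + (29 + g)/(2*W) (A(g, W) = (g + 29)/(W + W) - g = (29 + g)/((2*W)) - g = (29 + g)*(1/(2*W)) - g = (29 + g)/(2*W) - g = -g + (29 + g)/(2*W))
T = 564189499/530969880 + 235*I*sqrt(217)/106193976 (T = ((1/2)*(29 + I*sqrt(217) - 2*588*I*sqrt(217))/588 - 479753)/(-235313 - 216192) = ((1/2)*(1/588)*(29 + I*sqrt(217) - 1176*I*sqrt(217)) - 479753)/(-451505) = ((1/2)*(1/588)*(29 - 1175*I*sqrt(217)) - 479753)*(-1/451505) = ((29/1176 - 1175*I*sqrt(217)/1176) - 479753)*(-1/451505) = (-564189499/1176 - 1175*I*sqrt(217)/1176)*(-1/451505) = 564189499/530969880 + 235*I*sqrt(217)/106193976 ≈ 1.0626 + 3.2599e-5*I)
-T = -(564189499/530969880 + 235*I*sqrt(217)/106193976) = -564189499/530969880 - 235*I*sqrt(217)/106193976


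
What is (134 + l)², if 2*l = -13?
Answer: 65025/4 ≈ 16256.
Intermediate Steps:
l = -13/2 (l = (½)*(-13) = -13/2 ≈ -6.5000)
(134 + l)² = (134 - 13/2)² = (255/2)² = 65025/4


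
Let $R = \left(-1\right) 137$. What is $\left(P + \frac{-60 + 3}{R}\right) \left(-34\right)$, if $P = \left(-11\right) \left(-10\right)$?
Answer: $- \frac{514318}{137} \approx -3754.1$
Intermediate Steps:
$P = 110$
$R = -137$
$\left(P + \frac{-60 + 3}{R}\right) \left(-34\right) = \left(110 + \frac{-60 + 3}{-137}\right) \left(-34\right) = \left(110 - - \frac{57}{137}\right) \left(-34\right) = \left(110 + \frac{57}{137}\right) \left(-34\right) = \frac{15127}{137} \left(-34\right) = - \frac{514318}{137}$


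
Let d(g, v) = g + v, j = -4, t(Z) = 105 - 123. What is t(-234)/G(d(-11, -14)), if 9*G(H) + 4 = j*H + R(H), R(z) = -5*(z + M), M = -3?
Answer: -81/118 ≈ -0.68644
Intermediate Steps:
t(Z) = -18
R(z) = 15 - 5*z (R(z) = -5*(z - 3) = -5*(-3 + z) = 15 - 5*z)
G(H) = 11/9 - H (G(H) = -4/9 + (-4*H + (15 - 5*H))/9 = -4/9 + (15 - 9*H)/9 = -4/9 + (5/3 - H) = 11/9 - H)
t(-234)/G(d(-11, -14)) = -18/(11/9 - (-11 - 14)) = -18/(11/9 - 1*(-25)) = -18/(11/9 + 25) = -18/236/9 = -18*9/236 = -81/118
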